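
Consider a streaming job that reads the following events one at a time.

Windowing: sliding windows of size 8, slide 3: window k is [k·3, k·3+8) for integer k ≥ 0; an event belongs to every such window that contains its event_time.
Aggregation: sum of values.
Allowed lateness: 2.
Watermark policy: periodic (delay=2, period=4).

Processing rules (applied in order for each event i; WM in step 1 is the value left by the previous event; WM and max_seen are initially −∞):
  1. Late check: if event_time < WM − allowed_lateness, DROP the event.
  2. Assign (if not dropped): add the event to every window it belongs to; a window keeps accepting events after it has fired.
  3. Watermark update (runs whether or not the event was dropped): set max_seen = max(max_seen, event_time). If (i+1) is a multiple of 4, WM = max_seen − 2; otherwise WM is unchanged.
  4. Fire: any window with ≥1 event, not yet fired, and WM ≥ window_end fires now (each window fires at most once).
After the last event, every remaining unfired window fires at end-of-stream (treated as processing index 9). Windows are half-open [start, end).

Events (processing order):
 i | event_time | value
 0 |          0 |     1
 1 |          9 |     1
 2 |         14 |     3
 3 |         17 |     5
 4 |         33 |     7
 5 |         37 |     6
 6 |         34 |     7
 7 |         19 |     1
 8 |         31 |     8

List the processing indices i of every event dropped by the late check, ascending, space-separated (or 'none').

i=0 t=0 v=1: → [0,8); WM=−∞
i=1 t=9 v=1: → [9,17),[6,14),[3,11); WM=−∞
i=2 t=14 v=3: → [12,20),[9,17); WM=−∞
i=3 t=17 v=5: → [15,23),[12,20); WM=15; [0,8) fires=1 [3,11) fires=1 [6,14) fires=1
i=4 t=33 v=7: → [33,41),[30,38),[27,35); WM=15
i=5 t=37 v=6: → [36,44),[33,41),[30,38); WM=15
i=6 t=34 v=7: → [33,41),[30,38),[27,35); WM=15
i=7 t=19 v=1: → [18,26),[15,23),[12,20); WM=35; [9,17) fires=4 [12,20) fires=9 [15,23) fires=6 [18,26) fires=1 [27,35) fires=14
i=8 t=31 v=8: DROP (t<35-2); WM=35

8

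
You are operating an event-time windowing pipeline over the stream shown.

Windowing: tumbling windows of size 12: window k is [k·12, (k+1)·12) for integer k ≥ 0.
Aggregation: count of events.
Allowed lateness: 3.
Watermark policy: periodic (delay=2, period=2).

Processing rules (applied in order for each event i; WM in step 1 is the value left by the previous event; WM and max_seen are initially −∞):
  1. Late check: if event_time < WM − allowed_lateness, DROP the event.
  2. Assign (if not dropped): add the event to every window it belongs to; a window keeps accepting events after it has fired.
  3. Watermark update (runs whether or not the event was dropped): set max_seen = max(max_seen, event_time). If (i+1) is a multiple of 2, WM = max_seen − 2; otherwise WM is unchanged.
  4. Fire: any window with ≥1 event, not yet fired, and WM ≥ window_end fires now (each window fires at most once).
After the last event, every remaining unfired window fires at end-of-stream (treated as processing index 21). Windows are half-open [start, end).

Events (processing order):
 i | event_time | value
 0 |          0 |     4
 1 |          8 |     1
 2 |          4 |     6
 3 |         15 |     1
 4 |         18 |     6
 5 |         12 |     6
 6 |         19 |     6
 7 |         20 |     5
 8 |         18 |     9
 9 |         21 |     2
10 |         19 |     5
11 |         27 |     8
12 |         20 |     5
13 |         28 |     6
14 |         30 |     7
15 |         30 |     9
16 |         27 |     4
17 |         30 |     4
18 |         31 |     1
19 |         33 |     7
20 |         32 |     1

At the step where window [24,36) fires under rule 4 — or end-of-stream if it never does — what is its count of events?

i=0 t=0 v=4: → [0,12); WM=−∞
i=1 t=8 v=1: → [0,12); WM=6
i=2 t=4 v=6: → [0,12); WM=6
i=3 t=15 v=1: → [12,24); WM=13; [0,12) fires=3
i=4 t=18 v=6: → [12,24); WM=13
i=5 t=12 v=6: → [12,24); WM=16
i=6 t=19 v=6: → [12,24); WM=16
i=7 t=20 v=5: → [12,24); WM=18
i=8 t=18 v=9: → [12,24); WM=18
i=9 t=21 v=2: → [12,24); WM=19
i=10 t=19 v=5: → [12,24); WM=19
i=11 t=27 v=8: → [24,36); WM=25; [12,24) fires=8
i=12 t=20 v=5: DROP (t<25-3); WM=25
i=13 t=28 v=6: → [24,36); WM=26
i=14 t=30 v=7: → [24,36); WM=26
i=15 t=30 v=9: → [24,36); WM=28
i=16 t=27 v=4: → [24,36); WM=28
i=17 t=30 v=4: → [24,36); WM=28
i=18 t=31 v=1: → [24,36); WM=28
i=19 t=33 v=7: → [24,36); WM=31
i=20 t=32 v=1: → [24,36); WM=31

9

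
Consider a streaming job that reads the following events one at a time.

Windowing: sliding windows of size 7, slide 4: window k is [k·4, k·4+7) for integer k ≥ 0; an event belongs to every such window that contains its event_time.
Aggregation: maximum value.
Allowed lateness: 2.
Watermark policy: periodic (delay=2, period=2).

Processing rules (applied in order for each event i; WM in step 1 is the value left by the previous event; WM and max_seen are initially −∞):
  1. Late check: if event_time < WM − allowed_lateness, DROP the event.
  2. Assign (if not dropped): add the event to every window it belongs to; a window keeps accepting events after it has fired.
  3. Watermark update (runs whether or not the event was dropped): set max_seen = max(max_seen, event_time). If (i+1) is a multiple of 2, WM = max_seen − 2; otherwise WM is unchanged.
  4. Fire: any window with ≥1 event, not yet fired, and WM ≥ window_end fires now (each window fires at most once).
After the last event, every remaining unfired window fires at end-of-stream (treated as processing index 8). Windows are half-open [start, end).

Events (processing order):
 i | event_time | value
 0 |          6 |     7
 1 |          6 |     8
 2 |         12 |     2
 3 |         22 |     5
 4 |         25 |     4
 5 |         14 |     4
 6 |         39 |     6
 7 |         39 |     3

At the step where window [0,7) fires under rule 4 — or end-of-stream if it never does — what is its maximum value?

8

i=0 t=6 v=7: → [4,11),[0,7); WM=−∞
i=1 t=6 v=8: → [4,11),[0,7); WM=4
i=2 t=12 v=2: → [12,19),[8,15); WM=4
i=3 t=22 v=5: → [20,27),[16,23); WM=20; [0,7) fires=8 [4,11) fires=8 [8,15) fires=2 [12,19) fires=2
i=4 t=25 v=4: → [24,31),[20,27); WM=20
i=5 t=14 v=4: DROP (t<20-2); WM=23; [16,23) fires=5
i=6 t=39 v=6: → [36,43); WM=23
i=7 t=39 v=3: → [36,43); WM=37; [20,27) fires=5 [24,31) fires=4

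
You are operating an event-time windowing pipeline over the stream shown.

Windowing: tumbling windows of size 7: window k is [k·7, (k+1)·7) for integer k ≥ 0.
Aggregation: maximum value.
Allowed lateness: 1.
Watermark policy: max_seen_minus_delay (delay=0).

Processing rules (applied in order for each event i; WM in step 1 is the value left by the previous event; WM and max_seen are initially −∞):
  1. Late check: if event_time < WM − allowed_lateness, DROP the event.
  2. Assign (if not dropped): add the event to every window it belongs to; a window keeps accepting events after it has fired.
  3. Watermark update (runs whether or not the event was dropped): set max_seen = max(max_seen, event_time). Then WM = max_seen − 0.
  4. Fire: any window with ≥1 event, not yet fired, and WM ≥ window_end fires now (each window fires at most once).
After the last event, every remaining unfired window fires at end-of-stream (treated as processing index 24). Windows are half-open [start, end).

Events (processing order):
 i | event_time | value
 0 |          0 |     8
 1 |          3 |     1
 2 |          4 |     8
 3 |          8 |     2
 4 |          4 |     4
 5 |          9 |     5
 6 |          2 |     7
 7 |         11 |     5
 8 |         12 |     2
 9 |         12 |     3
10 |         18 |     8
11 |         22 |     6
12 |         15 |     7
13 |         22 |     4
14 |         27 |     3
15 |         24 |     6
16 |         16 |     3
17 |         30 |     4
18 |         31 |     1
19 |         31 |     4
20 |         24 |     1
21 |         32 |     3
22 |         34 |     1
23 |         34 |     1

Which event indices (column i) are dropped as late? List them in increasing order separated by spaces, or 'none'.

i=0 t=0 v=8: → [0,7); WM=0
i=1 t=3 v=1: → [0,7); WM=3
i=2 t=4 v=8: → [0,7); WM=4
i=3 t=8 v=2: → [7,14); WM=8; [0,7) fires=8
i=4 t=4 v=4: DROP (t<8-1); WM=8
i=5 t=9 v=5: → [7,14); WM=9
i=6 t=2 v=7: DROP (t<9-1); WM=9
i=7 t=11 v=5: → [7,14); WM=11
i=8 t=12 v=2: → [7,14); WM=12
i=9 t=12 v=3: → [7,14); WM=12
i=10 t=18 v=8: → [14,21); WM=18; [7,14) fires=5
i=11 t=22 v=6: → [21,28); WM=22; [14,21) fires=8
i=12 t=15 v=7: DROP (t<22-1); WM=22
i=13 t=22 v=4: → [21,28); WM=22
i=14 t=27 v=3: → [21,28); WM=27
i=15 t=24 v=6: DROP (t<27-1); WM=27
i=16 t=16 v=3: DROP (t<27-1); WM=27
i=17 t=30 v=4: → [28,35); WM=30; [21,28) fires=6
i=18 t=31 v=1: → [28,35); WM=31
i=19 t=31 v=4: → [28,35); WM=31
i=20 t=24 v=1: DROP (t<31-1); WM=31
i=21 t=32 v=3: → [28,35); WM=32
i=22 t=34 v=1: → [28,35); WM=34
i=23 t=34 v=1: → [28,35); WM=34

4 6 12 15 16 20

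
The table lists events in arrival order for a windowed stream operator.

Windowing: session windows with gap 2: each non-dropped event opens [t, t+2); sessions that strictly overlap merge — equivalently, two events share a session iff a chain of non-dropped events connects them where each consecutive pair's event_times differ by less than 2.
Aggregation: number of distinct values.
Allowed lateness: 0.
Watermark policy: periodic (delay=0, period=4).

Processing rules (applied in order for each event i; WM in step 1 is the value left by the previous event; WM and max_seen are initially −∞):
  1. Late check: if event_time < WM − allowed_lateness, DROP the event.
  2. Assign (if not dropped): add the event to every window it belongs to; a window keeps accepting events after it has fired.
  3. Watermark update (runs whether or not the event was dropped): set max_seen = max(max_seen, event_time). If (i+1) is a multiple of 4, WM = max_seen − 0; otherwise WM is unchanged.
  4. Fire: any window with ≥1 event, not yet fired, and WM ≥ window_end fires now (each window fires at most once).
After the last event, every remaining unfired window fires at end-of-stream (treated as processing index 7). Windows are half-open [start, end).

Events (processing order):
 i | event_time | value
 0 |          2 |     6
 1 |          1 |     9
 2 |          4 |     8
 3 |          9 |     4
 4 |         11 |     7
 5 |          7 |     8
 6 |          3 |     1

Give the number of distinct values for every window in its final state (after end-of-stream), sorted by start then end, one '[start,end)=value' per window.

[1,4)=2 [4,6)=1 [9,11)=1 [11,13)=1

i=0 t=2 v=6: → [2,4); WM=−∞
i=1 t=1 v=9: → [1,4); WM=−∞
i=2 t=4 v=8: → [4,6); WM=−∞
i=3 t=9 v=4: → [9,11); WM=9
i=4 t=11 v=7: → [11,13); WM=9
i=5 t=7 v=8: DROP (t<9-0); WM=9
i=6 t=3 v=1: DROP (t<9-0); WM=9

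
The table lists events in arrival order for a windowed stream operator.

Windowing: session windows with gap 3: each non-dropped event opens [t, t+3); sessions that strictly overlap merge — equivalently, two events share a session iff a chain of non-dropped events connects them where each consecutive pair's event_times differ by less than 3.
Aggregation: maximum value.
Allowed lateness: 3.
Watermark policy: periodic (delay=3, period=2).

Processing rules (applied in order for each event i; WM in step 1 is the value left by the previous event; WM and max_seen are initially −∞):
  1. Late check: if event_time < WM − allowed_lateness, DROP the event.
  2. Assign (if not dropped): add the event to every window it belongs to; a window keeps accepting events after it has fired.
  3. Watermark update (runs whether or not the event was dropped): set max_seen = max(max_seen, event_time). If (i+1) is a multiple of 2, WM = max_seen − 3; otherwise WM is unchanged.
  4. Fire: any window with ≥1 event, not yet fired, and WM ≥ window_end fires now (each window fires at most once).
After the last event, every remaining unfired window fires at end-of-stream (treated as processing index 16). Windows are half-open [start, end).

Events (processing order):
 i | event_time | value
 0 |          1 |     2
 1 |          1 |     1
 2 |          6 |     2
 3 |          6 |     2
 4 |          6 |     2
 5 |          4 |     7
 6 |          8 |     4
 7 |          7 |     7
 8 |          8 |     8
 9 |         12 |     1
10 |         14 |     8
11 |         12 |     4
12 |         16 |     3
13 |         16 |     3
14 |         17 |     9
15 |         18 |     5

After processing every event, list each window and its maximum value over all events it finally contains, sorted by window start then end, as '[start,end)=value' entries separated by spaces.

i=0 t=1 v=2: → [1,4); WM=−∞
i=1 t=1 v=1: → [1,4); WM=-2
i=2 t=6 v=2: → [6,9); WM=-2
i=3 t=6 v=2: → [6,9); WM=3
i=4 t=6 v=2: → [6,9); WM=3
i=5 t=4 v=7: → [4,9); WM=3
i=6 t=8 v=4: → [4,11); WM=3
i=7 t=7 v=7: → [4,11); WM=5
i=8 t=8 v=8: → [4,11); WM=5
i=9 t=12 v=1: → [12,15); WM=9
i=10 t=14 v=8: → [12,17); WM=9
i=11 t=12 v=4: → [12,17); WM=11
i=12 t=16 v=3: → [12,19); WM=11
i=13 t=16 v=3: → [12,19); WM=13
i=14 t=17 v=9: → [12,20); WM=13
i=15 t=18 v=5: → [12,21); WM=15

[1,4)=2 [4,11)=8 [12,21)=9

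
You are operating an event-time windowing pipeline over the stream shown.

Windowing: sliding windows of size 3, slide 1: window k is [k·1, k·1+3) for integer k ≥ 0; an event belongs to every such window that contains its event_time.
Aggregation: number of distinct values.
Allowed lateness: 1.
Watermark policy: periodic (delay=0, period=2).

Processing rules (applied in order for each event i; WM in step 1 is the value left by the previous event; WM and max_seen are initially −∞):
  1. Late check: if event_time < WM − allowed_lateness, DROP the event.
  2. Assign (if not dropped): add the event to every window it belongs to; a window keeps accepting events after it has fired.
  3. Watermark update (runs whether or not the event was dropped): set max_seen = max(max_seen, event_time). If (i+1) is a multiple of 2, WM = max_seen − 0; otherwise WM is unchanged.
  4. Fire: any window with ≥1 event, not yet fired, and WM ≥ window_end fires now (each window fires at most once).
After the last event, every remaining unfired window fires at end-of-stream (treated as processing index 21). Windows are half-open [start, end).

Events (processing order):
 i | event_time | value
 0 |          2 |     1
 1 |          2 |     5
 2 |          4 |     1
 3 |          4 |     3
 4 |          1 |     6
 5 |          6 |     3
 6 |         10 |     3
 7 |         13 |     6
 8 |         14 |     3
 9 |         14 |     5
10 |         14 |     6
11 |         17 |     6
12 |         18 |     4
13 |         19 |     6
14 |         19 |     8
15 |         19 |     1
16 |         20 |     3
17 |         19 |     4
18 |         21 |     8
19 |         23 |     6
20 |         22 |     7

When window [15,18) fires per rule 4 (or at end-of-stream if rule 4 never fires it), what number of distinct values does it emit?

i=0 t=2 v=1: → [2,5),[1,4),[0,3); WM=−∞
i=1 t=2 v=5: → [2,5),[1,4),[0,3); WM=2
i=2 t=4 v=1: → [4,7),[3,6),[2,5); WM=2
i=3 t=4 v=3: → [4,7),[3,6),[2,5); WM=4; [0,3) fires=2 [1,4) fires=2
i=4 t=1 v=6: DROP (t<4-1); WM=4
i=5 t=6 v=3: → [6,9),[5,8),[4,7); WM=6; [2,5) fires=3 [3,6) fires=2
i=6 t=10 v=3: → [10,13),[9,12),[8,11); WM=6
i=7 t=13 v=6: → [13,16),[12,15),[11,14); WM=13; [4,7) fires=2 [5,8) fires=1 [6,9) fires=1 [8,11) fires=1 [9,12) fires=1 [10,13) fires=1
i=8 t=14 v=3: → [14,17),[13,16),[12,15); WM=13
i=9 t=14 v=5: → [14,17),[13,16),[12,15); WM=14; [11,14) fires=1
i=10 t=14 v=6: → [14,17),[13,16),[12,15); WM=14
i=11 t=17 v=6: → [17,20),[16,19),[15,18); WM=17; [12,15) fires=3 [13,16) fires=3 [14,17) fires=3
i=12 t=18 v=4: → [18,21),[17,20),[16,19); WM=17
i=13 t=19 v=6: → [19,22),[18,21),[17,20); WM=19; [15,18) fires=1 [16,19) fires=2
i=14 t=19 v=8: → [19,22),[18,21),[17,20); WM=19
i=15 t=19 v=1: → [19,22),[18,21),[17,20); WM=19
i=16 t=20 v=3: → [20,23),[19,22),[18,21); WM=19
i=17 t=19 v=4: → [19,22),[18,21),[17,20); WM=20; [17,20) fires=4
i=18 t=21 v=8: → [21,24),[20,23),[19,22); WM=20
i=19 t=23 v=6: → [23,26),[22,25),[21,24); WM=23; [18,21) fires=5 [19,22) fires=5 [20,23) fires=2
i=20 t=22 v=7: → [22,25),[21,24),[20,23); WM=23

1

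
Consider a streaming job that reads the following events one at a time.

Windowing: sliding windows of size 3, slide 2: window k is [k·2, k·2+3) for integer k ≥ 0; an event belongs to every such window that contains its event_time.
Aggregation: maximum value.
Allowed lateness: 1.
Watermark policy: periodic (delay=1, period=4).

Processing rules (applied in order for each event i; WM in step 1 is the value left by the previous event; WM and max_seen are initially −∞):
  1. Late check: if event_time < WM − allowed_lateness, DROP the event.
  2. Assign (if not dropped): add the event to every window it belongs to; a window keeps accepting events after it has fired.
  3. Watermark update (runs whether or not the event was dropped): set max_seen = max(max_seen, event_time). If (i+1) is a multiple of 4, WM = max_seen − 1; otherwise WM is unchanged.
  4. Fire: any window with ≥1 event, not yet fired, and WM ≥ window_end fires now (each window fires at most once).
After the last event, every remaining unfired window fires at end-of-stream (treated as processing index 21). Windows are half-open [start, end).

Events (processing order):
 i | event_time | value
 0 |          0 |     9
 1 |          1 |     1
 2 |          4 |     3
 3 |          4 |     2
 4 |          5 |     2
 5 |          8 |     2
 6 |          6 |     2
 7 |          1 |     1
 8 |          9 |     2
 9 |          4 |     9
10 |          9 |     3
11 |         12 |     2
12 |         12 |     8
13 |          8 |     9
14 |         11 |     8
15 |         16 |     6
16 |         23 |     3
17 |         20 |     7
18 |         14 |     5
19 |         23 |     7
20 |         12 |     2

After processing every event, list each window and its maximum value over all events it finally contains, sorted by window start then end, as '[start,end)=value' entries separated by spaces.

i=0 t=0 v=9: → [0,3); WM=−∞
i=1 t=1 v=1: → [0,3); WM=−∞
i=2 t=4 v=3: → [4,7),[2,5); WM=−∞
i=3 t=4 v=2: → [4,7),[2,5); WM=3; [0,3) fires=9
i=4 t=5 v=2: → [4,7); WM=3
i=5 t=8 v=2: → [8,11),[6,9); WM=3
i=6 t=6 v=2: → [6,9),[4,7); WM=3
i=7 t=1 v=1: DROP (t<3-1); WM=7; [2,5) fires=3 [4,7) fires=3
i=8 t=9 v=2: → [8,11); WM=7
i=9 t=4 v=9: DROP (t<7-1); WM=7
i=10 t=9 v=3: → [8,11); WM=7
i=11 t=12 v=2: → [12,15),[10,13); WM=11; [6,9) fires=2 [8,11) fires=3
i=12 t=12 v=8: → [12,15),[10,13); WM=11
i=13 t=8 v=9: DROP (t<11-1); WM=11
i=14 t=11 v=8: → [10,13); WM=11
i=15 t=16 v=6: → [16,19),[14,17); WM=15; [10,13) fires=8 [12,15) fires=8
i=16 t=23 v=3: → [22,25); WM=15
i=17 t=20 v=7: → [20,23),[18,21); WM=15
i=18 t=14 v=5: → [14,17),[12,15); WM=15
i=19 t=23 v=7: → [22,25); WM=22; [14,17) fires=6 [16,19) fires=6 [18,21) fires=7
i=20 t=12 v=2: DROP (t<22-1); WM=22

[0,3)=9 [2,5)=3 [4,7)=3 [6,9)=2 [8,11)=3 [10,13)=8 [12,15)=8 [14,17)=6 [16,19)=6 [18,21)=7 [20,23)=7 [22,25)=7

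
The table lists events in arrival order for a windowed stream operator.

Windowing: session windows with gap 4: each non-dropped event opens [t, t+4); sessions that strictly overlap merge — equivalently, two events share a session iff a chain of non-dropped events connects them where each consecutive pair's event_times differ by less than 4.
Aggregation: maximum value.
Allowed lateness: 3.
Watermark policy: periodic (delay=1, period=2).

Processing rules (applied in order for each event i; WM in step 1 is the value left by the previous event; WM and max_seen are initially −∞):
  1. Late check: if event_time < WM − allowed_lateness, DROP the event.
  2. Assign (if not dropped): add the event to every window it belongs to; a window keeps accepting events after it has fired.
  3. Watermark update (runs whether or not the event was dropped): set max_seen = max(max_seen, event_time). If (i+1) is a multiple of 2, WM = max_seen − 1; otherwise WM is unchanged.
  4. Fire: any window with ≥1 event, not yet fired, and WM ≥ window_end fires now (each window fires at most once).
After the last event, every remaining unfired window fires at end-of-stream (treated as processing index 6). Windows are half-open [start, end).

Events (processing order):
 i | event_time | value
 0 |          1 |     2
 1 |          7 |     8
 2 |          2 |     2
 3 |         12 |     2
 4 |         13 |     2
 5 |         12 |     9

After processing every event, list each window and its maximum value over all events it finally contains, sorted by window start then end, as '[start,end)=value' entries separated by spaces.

i=0 t=1 v=2: → [1,5); WM=−∞
i=1 t=7 v=8: → [7,11); WM=6
i=2 t=2 v=2: DROP (t<6-3); WM=6
i=3 t=12 v=2: → [12,16); WM=11
i=4 t=13 v=2: → [12,17); WM=11
i=5 t=12 v=9: → [12,17); WM=12

[1,5)=2 [7,11)=8 [12,17)=9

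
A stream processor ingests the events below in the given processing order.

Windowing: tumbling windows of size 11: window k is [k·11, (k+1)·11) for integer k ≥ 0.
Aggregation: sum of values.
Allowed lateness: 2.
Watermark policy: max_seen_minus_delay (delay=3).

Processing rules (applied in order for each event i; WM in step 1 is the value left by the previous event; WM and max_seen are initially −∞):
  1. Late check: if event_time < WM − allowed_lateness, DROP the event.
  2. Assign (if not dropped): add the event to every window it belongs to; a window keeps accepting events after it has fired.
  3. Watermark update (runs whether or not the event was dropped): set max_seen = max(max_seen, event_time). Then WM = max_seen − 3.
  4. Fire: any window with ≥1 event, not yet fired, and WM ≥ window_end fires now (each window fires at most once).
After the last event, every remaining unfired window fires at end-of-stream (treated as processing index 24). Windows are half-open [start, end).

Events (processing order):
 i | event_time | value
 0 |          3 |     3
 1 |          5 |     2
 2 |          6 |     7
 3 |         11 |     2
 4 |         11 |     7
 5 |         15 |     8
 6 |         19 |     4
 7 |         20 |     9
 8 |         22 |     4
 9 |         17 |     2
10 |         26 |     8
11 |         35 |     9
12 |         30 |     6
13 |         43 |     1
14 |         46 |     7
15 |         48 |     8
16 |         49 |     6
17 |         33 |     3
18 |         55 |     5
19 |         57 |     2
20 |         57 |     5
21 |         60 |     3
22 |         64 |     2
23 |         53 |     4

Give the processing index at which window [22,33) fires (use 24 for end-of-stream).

13

i=0 t=3 v=3: → [0,11); WM=0
i=1 t=5 v=2: → [0,11); WM=2
i=2 t=6 v=7: → [0,11); WM=3
i=3 t=11 v=2: → [11,22); WM=8
i=4 t=11 v=7: → [11,22); WM=8
i=5 t=15 v=8: → [11,22); WM=12; [0,11) fires=12
i=6 t=19 v=4: → [11,22); WM=16
i=7 t=20 v=9: → [11,22); WM=17
i=8 t=22 v=4: → [22,33); WM=19
i=9 t=17 v=2: → [11,22); WM=19
i=10 t=26 v=8: → [22,33); WM=23; [11,22) fires=32
i=11 t=35 v=9: → [33,44); WM=32
i=12 t=30 v=6: → [22,33); WM=32
i=13 t=43 v=1: → [33,44); WM=40; [22,33) fires=18
i=14 t=46 v=7: → [44,55); WM=43
i=15 t=48 v=8: → [44,55); WM=45; [33,44) fires=10
i=16 t=49 v=6: → [44,55); WM=46
i=17 t=33 v=3: DROP (t<46-2); WM=46
i=18 t=55 v=5: → [55,66); WM=52
i=19 t=57 v=2: → [55,66); WM=54
i=20 t=57 v=5: → [55,66); WM=54
i=21 t=60 v=3: → [55,66); WM=57; [44,55) fires=21
i=22 t=64 v=2: → [55,66); WM=61
i=23 t=53 v=4: DROP (t<61-2); WM=61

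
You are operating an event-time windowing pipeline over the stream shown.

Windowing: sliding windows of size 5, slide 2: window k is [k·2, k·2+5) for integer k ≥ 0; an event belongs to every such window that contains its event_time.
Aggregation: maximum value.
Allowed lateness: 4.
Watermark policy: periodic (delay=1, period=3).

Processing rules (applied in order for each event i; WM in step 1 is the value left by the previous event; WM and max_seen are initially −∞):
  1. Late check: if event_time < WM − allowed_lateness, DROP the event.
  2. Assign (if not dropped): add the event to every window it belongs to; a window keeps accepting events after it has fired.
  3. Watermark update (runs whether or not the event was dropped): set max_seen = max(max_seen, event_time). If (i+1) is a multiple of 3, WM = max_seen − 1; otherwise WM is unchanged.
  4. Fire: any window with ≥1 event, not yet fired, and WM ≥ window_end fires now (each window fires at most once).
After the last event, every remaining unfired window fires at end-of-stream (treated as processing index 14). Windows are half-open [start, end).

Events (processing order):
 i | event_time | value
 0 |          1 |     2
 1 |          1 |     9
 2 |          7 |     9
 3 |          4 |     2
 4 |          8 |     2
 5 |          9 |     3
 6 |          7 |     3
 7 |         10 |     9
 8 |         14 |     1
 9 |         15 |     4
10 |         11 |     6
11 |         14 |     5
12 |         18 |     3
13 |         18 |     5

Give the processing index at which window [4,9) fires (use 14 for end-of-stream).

8

i=0 t=1 v=2: → [0,5); WM=−∞
i=1 t=1 v=9: → [0,5); WM=−∞
i=2 t=7 v=9: → [6,11),[4,9); WM=6; [0,5) fires=9
i=3 t=4 v=2: → [4,9),[2,7),[0,5); WM=6
i=4 t=8 v=2: → [8,13),[6,11),[4,9); WM=6
i=5 t=9 v=3: → [8,13),[6,11); WM=8; [2,7) fires=2
i=6 t=7 v=3: → [6,11),[4,9); WM=8
i=7 t=10 v=9: → [10,15),[8,13),[6,11); WM=8
i=8 t=14 v=1: → [14,19),[12,17),[10,15); WM=13; [4,9) fires=9 [6,11) fires=9 [8,13) fires=9
i=9 t=15 v=4: → [14,19),[12,17); WM=13
i=10 t=11 v=6: → [10,15),[8,13); WM=13
i=11 t=14 v=5: → [14,19),[12,17),[10,15); WM=14
i=12 t=18 v=3: → [18,23),[16,21),[14,19); WM=14
i=13 t=18 v=5: → [18,23),[16,21),[14,19); WM=14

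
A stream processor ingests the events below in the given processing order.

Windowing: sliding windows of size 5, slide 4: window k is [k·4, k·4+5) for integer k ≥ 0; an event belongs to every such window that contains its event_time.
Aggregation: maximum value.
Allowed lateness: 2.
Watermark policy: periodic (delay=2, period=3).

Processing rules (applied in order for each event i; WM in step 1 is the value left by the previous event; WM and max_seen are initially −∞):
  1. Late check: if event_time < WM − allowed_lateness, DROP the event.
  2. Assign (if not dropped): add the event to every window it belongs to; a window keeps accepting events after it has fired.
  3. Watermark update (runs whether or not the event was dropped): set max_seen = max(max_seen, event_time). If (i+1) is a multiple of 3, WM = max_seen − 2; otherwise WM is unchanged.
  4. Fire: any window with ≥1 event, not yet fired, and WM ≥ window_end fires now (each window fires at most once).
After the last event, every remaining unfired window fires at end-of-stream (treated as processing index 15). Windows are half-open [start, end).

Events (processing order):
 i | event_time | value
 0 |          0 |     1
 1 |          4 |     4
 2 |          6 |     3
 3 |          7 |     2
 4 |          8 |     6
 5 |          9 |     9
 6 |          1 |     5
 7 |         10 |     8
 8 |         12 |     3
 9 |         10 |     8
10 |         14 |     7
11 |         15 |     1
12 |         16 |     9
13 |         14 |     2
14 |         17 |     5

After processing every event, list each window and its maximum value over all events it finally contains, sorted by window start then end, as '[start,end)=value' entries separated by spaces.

i=0 t=0 v=1: → [0,5); WM=−∞
i=1 t=4 v=4: → [4,9),[0,5); WM=−∞
i=2 t=6 v=3: → [4,9); WM=4
i=3 t=7 v=2: → [4,9); WM=4
i=4 t=8 v=6: → [8,13),[4,9); WM=4
i=5 t=9 v=9: → [8,13); WM=7; [0,5) fires=4
i=6 t=1 v=5: DROP (t<7-2); WM=7
i=7 t=10 v=8: → [8,13); WM=7
i=8 t=12 v=3: → [12,17),[8,13); WM=10; [4,9) fires=6
i=9 t=10 v=8: → [8,13); WM=10
i=10 t=14 v=7: → [12,17); WM=10
i=11 t=15 v=1: → [12,17); WM=13; [8,13) fires=9
i=12 t=16 v=9: → [16,21),[12,17); WM=13
i=13 t=14 v=2: → [12,17); WM=13
i=14 t=17 v=5: → [16,21); WM=15

[0,5)=4 [4,9)=6 [8,13)=9 [12,17)=9 [16,21)=9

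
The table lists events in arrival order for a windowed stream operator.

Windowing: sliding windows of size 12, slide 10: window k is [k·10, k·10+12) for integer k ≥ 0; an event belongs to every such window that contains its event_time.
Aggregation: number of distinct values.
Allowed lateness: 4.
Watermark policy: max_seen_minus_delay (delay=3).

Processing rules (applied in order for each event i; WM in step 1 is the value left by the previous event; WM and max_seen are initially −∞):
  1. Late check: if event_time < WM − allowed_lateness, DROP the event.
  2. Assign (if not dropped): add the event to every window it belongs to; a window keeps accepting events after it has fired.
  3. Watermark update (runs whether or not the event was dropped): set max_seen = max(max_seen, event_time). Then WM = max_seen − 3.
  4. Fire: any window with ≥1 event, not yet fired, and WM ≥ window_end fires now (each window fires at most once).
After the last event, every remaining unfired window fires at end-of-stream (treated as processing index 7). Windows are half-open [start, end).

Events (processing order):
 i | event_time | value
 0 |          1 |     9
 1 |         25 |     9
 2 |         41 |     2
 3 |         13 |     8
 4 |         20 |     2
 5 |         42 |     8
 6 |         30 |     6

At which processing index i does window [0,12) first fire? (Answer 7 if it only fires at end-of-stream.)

1

i=0 t=1 v=9: → [0,12); WM=-2
i=1 t=25 v=9: → [20,32); WM=22; [0,12) fires=1
i=2 t=41 v=2: → [40,52),[30,42); WM=38; [20,32) fires=1
i=3 t=13 v=8: DROP (t<38-4); WM=38
i=4 t=20 v=2: DROP (t<38-4); WM=38
i=5 t=42 v=8: → [40,52); WM=39
i=6 t=30 v=6: DROP (t<39-4); WM=39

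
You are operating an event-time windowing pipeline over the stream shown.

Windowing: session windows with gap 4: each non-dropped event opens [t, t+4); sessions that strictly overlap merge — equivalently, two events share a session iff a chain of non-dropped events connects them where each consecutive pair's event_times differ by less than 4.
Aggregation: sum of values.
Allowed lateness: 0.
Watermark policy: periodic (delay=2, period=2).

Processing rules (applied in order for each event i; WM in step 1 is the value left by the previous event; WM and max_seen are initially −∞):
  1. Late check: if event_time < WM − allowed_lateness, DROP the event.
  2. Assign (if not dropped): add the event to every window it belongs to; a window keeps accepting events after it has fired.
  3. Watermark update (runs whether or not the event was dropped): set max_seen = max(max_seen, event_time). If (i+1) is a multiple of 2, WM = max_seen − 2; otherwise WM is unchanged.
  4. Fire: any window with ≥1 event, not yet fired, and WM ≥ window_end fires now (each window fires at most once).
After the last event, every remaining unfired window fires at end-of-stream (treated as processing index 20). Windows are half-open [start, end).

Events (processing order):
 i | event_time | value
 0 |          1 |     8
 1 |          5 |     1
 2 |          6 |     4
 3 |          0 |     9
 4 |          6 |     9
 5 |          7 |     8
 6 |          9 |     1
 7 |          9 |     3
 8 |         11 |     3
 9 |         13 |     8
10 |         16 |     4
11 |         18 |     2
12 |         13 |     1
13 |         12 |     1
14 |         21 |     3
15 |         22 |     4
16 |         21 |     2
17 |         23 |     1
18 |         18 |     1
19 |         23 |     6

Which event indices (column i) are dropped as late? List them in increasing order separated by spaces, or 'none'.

i=0 t=1 v=8: → [1,5); WM=−∞
i=1 t=5 v=1: → [5,9); WM=3
i=2 t=6 v=4: → [5,10); WM=3
i=3 t=0 v=9: DROP (t<3-0); WM=4
i=4 t=6 v=9: → [5,10); WM=4
i=5 t=7 v=8: → [5,11); WM=5
i=6 t=9 v=1: → [5,13); WM=5
i=7 t=9 v=3: → [5,13); WM=7
i=8 t=11 v=3: → [5,15); WM=7
i=9 t=13 v=8: → [5,17); WM=11
i=10 t=16 v=4: → [5,20); WM=11
i=11 t=18 v=2: → [5,22); WM=16
i=12 t=13 v=1: DROP (t<16-0); WM=16
i=13 t=12 v=1: DROP (t<16-0); WM=16
i=14 t=21 v=3: → [5,25); WM=16
i=15 t=22 v=4: → [5,26); WM=20
i=16 t=21 v=2: → [5,26); WM=20
i=17 t=23 v=1: → [5,27); WM=21
i=18 t=18 v=1: DROP (t<21-0); WM=21
i=19 t=23 v=6: → [5,27); WM=21

3 12 13 18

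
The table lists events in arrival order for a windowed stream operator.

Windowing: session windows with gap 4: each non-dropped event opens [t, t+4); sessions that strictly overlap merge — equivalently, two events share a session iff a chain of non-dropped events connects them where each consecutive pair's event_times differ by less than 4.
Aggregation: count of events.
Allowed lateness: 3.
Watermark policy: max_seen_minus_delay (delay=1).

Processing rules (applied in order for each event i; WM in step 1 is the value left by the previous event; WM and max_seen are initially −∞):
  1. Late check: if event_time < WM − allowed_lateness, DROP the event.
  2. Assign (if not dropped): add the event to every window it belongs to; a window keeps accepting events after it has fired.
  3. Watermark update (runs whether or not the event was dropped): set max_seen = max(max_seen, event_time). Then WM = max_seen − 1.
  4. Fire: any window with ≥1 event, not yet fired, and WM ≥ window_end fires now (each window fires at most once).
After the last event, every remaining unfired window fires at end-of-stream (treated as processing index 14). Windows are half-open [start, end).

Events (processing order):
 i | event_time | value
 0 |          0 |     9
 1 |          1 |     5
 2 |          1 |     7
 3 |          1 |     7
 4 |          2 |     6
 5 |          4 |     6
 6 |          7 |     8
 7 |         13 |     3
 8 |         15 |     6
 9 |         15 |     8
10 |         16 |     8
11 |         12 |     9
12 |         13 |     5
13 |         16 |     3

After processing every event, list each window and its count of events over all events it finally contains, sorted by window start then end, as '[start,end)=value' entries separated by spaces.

[0,11)=7 [12,20)=7

i=0 t=0 v=9: → [0,4); WM=-1
i=1 t=1 v=5: → [0,5); WM=0
i=2 t=1 v=7: → [0,5); WM=0
i=3 t=1 v=7: → [0,5); WM=0
i=4 t=2 v=6: → [0,6); WM=1
i=5 t=4 v=6: → [0,8); WM=3
i=6 t=7 v=8: → [0,11); WM=6
i=7 t=13 v=3: → [13,17); WM=12
i=8 t=15 v=6: → [13,19); WM=14
i=9 t=15 v=8: → [13,19); WM=14
i=10 t=16 v=8: → [13,20); WM=15
i=11 t=12 v=9: → [12,20); WM=15
i=12 t=13 v=5: → [12,20); WM=15
i=13 t=16 v=3: → [12,20); WM=15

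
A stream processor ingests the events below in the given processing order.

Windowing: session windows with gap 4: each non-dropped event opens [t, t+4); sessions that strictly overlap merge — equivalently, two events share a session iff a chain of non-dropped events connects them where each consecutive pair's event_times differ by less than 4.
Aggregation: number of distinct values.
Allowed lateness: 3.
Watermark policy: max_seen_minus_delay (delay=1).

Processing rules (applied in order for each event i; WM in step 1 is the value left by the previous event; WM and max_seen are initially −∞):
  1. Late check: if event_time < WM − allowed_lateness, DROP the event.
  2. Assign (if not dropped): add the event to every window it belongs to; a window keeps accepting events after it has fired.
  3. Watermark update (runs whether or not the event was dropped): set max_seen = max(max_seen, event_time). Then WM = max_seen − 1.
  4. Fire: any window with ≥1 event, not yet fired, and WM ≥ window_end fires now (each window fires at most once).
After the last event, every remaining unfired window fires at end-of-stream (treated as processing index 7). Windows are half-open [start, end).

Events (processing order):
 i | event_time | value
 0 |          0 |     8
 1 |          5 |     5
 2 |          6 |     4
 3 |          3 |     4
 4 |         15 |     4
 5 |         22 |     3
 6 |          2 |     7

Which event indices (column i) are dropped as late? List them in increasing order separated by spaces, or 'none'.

i=0 t=0 v=8: → [0,4); WM=-1
i=1 t=5 v=5: → [5,9); WM=4
i=2 t=6 v=4: → [5,10); WM=5
i=3 t=3 v=4: → [0,10); WM=5
i=4 t=15 v=4: → [15,19); WM=14
i=5 t=22 v=3: → [22,26); WM=21
i=6 t=2 v=7: DROP (t<21-3); WM=21

6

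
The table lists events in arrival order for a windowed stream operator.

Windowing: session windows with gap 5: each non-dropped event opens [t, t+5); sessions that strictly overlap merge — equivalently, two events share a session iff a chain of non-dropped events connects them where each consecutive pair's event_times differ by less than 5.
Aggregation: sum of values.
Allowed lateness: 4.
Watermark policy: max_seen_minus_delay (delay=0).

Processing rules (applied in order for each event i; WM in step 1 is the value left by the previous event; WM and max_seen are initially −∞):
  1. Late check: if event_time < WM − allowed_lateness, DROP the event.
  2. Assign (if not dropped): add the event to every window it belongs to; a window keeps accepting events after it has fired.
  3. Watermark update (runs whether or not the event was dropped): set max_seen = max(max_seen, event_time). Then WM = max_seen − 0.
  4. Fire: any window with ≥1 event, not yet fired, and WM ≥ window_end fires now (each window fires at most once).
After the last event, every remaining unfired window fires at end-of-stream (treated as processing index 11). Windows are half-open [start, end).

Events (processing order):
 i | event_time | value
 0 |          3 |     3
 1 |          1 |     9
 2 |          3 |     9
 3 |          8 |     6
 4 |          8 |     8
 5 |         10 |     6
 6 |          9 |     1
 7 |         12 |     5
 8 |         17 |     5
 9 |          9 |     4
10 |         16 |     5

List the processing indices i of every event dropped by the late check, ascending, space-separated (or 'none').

9

i=0 t=3 v=3: → [3,8); WM=3
i=1 t=1 v=9: → [1,8); WM=3
i=2 t=3 v=9: → [1,8); WM=3
i=3 t=8 v=6: → [8,13); WM=8
i=4 t=8 v=8: → [8,13); WM=8
i=5 t=10 v=6: → [8,15); WM=10
i=6 t=9 v=1: → [8,15); WM=10
i=7 t=12 v=5: → [8,17); WM=12
i=8 t=17 v=5: → [17,22); WM=17
i=9 t=9 v=4: DROP (t<17-4); WM=17
i=10 t=16 v=5: → [8,22); WM=17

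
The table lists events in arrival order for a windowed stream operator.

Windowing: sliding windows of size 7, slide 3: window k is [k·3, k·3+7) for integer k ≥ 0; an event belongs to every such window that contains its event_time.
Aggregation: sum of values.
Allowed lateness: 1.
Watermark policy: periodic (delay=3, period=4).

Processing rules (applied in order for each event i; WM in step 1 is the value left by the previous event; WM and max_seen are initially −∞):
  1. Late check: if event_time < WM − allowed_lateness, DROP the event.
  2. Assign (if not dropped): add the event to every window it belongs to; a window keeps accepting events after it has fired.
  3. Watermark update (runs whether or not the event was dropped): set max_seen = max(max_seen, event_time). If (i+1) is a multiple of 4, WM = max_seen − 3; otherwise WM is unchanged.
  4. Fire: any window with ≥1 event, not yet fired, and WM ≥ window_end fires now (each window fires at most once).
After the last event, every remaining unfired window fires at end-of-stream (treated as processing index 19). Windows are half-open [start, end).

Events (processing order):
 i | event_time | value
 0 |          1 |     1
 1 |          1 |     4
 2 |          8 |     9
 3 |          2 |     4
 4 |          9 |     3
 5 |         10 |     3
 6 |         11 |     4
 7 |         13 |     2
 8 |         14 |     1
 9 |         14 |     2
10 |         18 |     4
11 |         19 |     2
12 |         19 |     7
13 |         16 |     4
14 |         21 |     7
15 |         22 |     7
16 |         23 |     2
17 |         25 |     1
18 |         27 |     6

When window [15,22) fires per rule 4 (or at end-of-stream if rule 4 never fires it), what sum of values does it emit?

i=0 t=1 v=1: → [0,7); WM=−∞
i=1 t=1 v=4: → [0,7); WM=−∞
i=2 t=8 v=9: → [6,13),[3,10); WM=−∞
i=3 t=2 v=4: → [0,7); WM=5
i=4 t=9 v=3: → [9,16),[6,13),[3,10); WM=5
i=5 t=10 v=3: → [9,16),[6,13); WM=5
i=6 t=11 v=4: → [9,16),[6,13); WM=5
i=7 t=13 v=2: → [12,19),[9,16); WM=10; [0,7) fires=9 [3,10) fires=12
i=8 t=14 v=1: → [12,19),[9,16); WM=10
i=9 t=14 v=2: → [12,19),[9,16); WM=10
i=10 t=18 v=4: → [18,25),[15,22),[12,19); WM=10
i=11 t=19 v=2: → [18,25),[15,22); WM=16; [6,13) fires=19 [9,16) fires=15
i=12 t=19 v=7: → [18,25),[15,22); WM=16
i=13 t=16 v=4: → [15,22),[12,19); WM=16
i=14 t=21 v=7: → [21,28),[18,25),[15,22); WM=16
i=15 t=22 v=7: → [21,28),[18,25); WM=19; [12,19) fires=13
i=16 t=23 v=2: → [21,28),[18,25); WM=19
i=17 t=25 v=1: → [24,31),[21,28); WM=19
i=18 t=27 v=6: → [27,34),[24,31),[21,28); WM=19

24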